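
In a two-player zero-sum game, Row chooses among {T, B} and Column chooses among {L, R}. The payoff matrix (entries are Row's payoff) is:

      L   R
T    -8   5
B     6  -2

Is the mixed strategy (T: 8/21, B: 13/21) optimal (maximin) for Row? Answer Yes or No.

Against L this mix gives (8/21)·(-8) + (13/21)·6 = 2/3.
Against R this mix gives (8/21)·5 + (13/21)·(-2) = 2/3.
All of Column's active replies (L, R) yield 2/3, and no column does worse for Row. The mix makes Column indifferent and guarantees 2/3, so it is optimal.

Yes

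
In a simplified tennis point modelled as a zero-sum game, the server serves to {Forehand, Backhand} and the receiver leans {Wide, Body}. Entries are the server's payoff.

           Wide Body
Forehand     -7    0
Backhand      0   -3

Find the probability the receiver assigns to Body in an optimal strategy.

7/10

Row minima: Forehand → -7, Backhand → -3; maximin = -3.
Column maxima: Wide → 0, Body → 0; minimax = 0.
-3 ≠ 0, so there is no saddle point; optimal play is mixed.
Let the server play Forehand with probability p. Expected payoff against Wide: (-7)p + 0(1−p) = −7p; against Body: 0p + (-3)(1−p) = 3p − 3.
Setting these equal: −7p = 3p − 3 ⇒ −10p = -3 ⇒ p = 3/10, and the value is (-7)·(3/10) = -21/10.
For the receiver: with q = P(Wide), equating Forehand's and Backhand's payoffs gives −7q = 3q − 3 ⇒ q = 3/10.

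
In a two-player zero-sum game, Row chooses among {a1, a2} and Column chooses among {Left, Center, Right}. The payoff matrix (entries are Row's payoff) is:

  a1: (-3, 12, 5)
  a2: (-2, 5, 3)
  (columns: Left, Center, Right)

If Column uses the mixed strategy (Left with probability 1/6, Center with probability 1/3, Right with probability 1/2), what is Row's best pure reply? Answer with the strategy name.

Expected payoff of a1: (1/6)·(-3) + (1/3)·12 + (1/2)·5 = 6.
Expected payoff of a2: (1/6)·(-2) + (1/3)·5 + (1/2)·3 = 17/6.
The largest is 6, so Row's best response is a1.

a1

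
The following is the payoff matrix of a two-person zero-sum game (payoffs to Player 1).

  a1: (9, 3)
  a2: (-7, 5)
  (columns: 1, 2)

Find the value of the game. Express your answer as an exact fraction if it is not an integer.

11/3

Row minima: a1 → 3, a2 → -7; maximin = 3.
Column maxima: 1 → 9, 2 → 5; minimax = 5.
3 ≠ 5, so there is no saddle point; optimal play is mixed.
Let Player 1 play a1 with probability p. Expected payoff against 1: 9p + (-7)(1−p) = 16p − 7; against 2: 3p + 5(1−p) = −2p + 5.
Setting these equal: 16p − 7 = −2p + 5 ⇒ 18p = 12 ⇒ p = 2/3, and the value is (16)·(2/3) − 7 = 11/3.
For Player 2: with q = P(1), equating a1's and a2's payoffs gives 6q + 3 = −12q + 5 ⇒ q = 1/9.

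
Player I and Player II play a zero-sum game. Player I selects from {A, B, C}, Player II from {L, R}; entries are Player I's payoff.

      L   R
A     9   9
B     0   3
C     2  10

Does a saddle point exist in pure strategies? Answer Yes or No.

Row minima: A → 9, B → 0, C → 2; maximin = 9.
Column maxima: L → 9, R → 10; minimax = 9.
maximin = minimax = 9, so a saddle point exists.

Yes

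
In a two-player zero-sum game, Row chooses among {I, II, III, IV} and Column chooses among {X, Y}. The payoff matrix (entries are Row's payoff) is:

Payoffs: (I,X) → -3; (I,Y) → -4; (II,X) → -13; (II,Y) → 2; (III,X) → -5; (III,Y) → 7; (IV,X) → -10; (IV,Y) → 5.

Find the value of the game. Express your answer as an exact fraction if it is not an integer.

-41/13

Row minima: I → -4, II → -13, III → -5, IV → -10; maximin = -4.
Column maxima: X → -3, Y → 7; minimax = -3.
-4 ≠ -3, so there is no saddle point; optimal play is mixed.
II is strictly dominated by III, so Row never plays it.
IV is strictly dominated by III, so Row never plays it.
On the remaining 2×2 (I, III vs X, Y):
Let Row play I with probability p. Expected payoff against X: (-3)p + (-5)(1−p) = 2p − 5; against Y: (-4)p + 7(1−p) = −11p + 7.
Setting these equal: 2p − 5 = −11p + 7 ⇒ 13p = 12 ⇒ p = 12/13, and the value is (2)·(12/13) − 5 = -41/13.
For Column: with q = P(X), equating I's and III's payoffs gives q − 4 = −12q + 7 ⇒ q = 11/13.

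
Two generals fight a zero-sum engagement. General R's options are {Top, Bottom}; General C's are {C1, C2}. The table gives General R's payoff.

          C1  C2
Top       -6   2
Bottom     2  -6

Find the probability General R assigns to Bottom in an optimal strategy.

1/2

Row minima: Top → -6, Bottom → -6; maximin = -6.
Column maxima: C1 → 2, C2 → 2; minimax = 2.
-6 ≠ 2, so there is no saddle point; optimal play is mixed.
Let General R play Top with probability p. Expected payoff against C1: (-6)p + 2(1−p) = −8p + 2; against C2: 2p + (-6)(1−p) = 8p − 6.
Setting these equal: −8p + 2 = 8p − 6 ⇒ −16p = -8 ⇒ p = 1/2, and the value is (-8)·(1/2) + 2 = -2.
For General C: with q = P(C1), equating Top's and Bottom's payoffs gives −8q + 2 = 8q − 6 ⇒ q = 1/2.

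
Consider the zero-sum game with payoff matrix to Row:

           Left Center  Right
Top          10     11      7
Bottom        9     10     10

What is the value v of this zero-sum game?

Row minima: Top → 7, Bottom → 9; maximin = 9.
Column maxima: Left → 10, Center → 11, Right → 10; minimax = 10.
9 ≠ 10, so there is no saddle point; optimal play is mixed.
Center is strictly dominated by Left (it gives Row strictly more in every row), so Column never plays it.
On the remaining 2×2 (Top, Bottom vs Left, Right):
Let Row play Top with probability p. Expected payoff against Left: 10p + 9(1−p) = p + 9; against Right: 7p + 10(1−p) = −3p + 10.
Setting these equal: p + 9 = −3p + 10 ⇒ 4p = 1 ⇒ p = 1/4, and the value is (1)·(1/4) + 9 = 37/4.
For Column: with q = P(Left), equating Top's and Bottom's payoffs gives 3q + 7 = −q + 10 ⇒ q = 3/4.

37/4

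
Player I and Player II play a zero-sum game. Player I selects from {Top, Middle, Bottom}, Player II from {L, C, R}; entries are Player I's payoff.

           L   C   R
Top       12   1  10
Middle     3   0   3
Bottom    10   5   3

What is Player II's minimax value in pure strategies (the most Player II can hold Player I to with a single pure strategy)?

Column maxima: L → 12, C → 5, R → 10.
The smallest of these is 5.

5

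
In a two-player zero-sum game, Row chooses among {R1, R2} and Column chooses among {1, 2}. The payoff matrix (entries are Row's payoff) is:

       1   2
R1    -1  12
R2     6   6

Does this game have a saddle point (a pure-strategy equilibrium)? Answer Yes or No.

Row minima: R1 → -1, R2 → 6; maximin = 6.
Column maxima: 1 → 6, 2 → 12; minimax = 6.
maximin = minimax = 6, so a saddle point exists.

Yes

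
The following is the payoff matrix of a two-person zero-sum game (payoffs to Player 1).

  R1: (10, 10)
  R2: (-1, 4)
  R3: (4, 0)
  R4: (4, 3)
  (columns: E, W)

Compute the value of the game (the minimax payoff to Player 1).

Row minima: R1 → 10, R2 → -1, R3 → 0, R4 → 3; maximin = 10.
Column maxima: E → 10, W → 10; minimax = 10.
Since maximin = minimax = 10, there is a saddle point and the value is 10.

10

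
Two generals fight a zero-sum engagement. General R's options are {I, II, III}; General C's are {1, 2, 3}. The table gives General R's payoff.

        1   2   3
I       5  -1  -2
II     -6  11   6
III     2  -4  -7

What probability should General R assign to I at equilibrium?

12/19

Row minima: I → -2, II → -6, III → -7; maximin = -2.
Column maxima: 1 → 5, 2 → 11, 3 → 6; minimax = 5.
-2 ≠ 5, so there is no saddle point; optimal play is mixed.
III is strictly dominated by I, so General R never plays it.
2 is strictly dominated by 3 (it gives General R strictly more in every row), so General C never plays it.
On the remaining 2×2 (I, II vs 1, 3):
Let General R play I with probability p. Expected payoff against 1: 5p + (-6)(1−p) = 11p − 6; against 3: (-2)p + 6(1−p) = −8p + 6.
Setting these equal: 11p − 6 = −8p + 6 ⇒ 19p = 12 ⇒ p = 12/19, and the value is (11)·(12/19) − 6 = 18/19.
For General C: with q = P(1), equating I's and II's payoffs gives 7q − 2 = −12q + 6 ⇒ q = 8/19.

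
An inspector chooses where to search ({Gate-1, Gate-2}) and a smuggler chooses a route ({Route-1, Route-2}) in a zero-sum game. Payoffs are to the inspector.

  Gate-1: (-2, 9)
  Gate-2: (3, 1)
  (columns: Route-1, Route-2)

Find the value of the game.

Row minima: Gate-1 → -2, Gate-2 → 1; maximin = 1.
Column maxima: Route-1 → 3, Route-2 → 9; minimax = 3.
1 ≠ 3, so there is no saddle point; optimal play is mixed.
Let the inspector play Gate-1 with probability p. Expected payoff against Route-1: (-2)p + 3(1−p) = −5p + 3; against Route-2: 9p + 1(1−p) = 8p + 1.
Setting these equal: −5p + 3 = 8p + 1 ⇒ −13p = -2 ⇒ p = 2/13, and the value is (-5)·(2/13) + 3 = 29/13.
For the smuggler: with q = P(Route-1), equating Gate-1's and Gate-2's payoffs gives −11q + 9 = 2q + 1 ⇒ q = 8/13.

29/13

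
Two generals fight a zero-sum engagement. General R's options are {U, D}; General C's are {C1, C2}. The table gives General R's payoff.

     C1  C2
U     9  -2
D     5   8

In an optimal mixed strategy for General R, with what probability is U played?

Row minima: U → -2, D → 5; maximin = 5.
Column maxima: C1 → 9, C2 → 8; minimax = 8.
5 ≠ 8, so there is no saddle point; optimal play is mixed.
Let General R play U with probability p. Expected payoff against C1: 9p + 5(1−p) = 4p + 5; against C2: (-2)p + 8(1−p) = −10p + 8.
Setting these equal: 4p + 5 = −10p + 8 ⇒ 14p = 3 ⇒ p = 3/14, and the value is (4)·(3/14) + 5 = 41/7.
For General C: with q = P(C1), equating U's and D's payoffs gives 11q − 2 = −3q + 8 ⇒ q = 5/7.

3/14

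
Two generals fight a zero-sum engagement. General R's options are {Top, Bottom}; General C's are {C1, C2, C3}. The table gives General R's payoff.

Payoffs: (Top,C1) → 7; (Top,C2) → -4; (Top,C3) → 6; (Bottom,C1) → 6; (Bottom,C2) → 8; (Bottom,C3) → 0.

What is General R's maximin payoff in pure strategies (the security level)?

0

Row minima: Top → -4, Bottom → 0.
The best of these is 0.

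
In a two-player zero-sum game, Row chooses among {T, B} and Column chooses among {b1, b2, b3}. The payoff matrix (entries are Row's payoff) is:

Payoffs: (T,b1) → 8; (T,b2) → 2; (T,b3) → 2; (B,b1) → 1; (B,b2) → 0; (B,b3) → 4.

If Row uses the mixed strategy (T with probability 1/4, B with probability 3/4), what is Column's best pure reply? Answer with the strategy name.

b2

If Column plays b1, Row's expected payoff is (1/4)·8 + (3/4)·1 = 11/4.
If Column plays b2, Row's expected payoff is (1/4)·2 + (3/4)·0 = 1/2.
If Column plays b3, Row's expected payoff is (1/4)·2 + (3/4)·4 = 7/2.
Column minimizes Row's payoff; the smallest is 1/2, so the best response is b2.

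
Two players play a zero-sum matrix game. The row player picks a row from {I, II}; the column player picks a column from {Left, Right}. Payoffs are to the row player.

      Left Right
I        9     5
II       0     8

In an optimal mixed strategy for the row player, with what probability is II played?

1/3

Row minima: I → 5, II → 0; maximin = 5.
Column maxima: Left → 9, Right → 8; minimax = 8.
5 ≠ 8, so there is no saddle point; optimal play is mixed.
Let the row player play I with probability p. Expected payoff against Left: 9p + 0(1−p) = 9p; against Right: 5p + 8(1−p) = −3p + 8.
Setting these equal: 9p = −3p + 8 ⇒ 12p = 8 ⇒ p = 2/3, and the value is (9)·(2/3) = 6.
For the column player: with q = P(Left), equating I's and II's payoffs gives 4q + 5 = −8q + 8 ⇒ q = 1/4.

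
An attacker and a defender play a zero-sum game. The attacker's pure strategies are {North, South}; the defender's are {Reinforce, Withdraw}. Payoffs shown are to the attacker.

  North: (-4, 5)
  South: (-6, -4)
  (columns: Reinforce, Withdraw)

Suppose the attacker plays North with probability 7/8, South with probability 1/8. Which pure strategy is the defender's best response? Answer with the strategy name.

Reinforce

If the defender plays Reinforce, the attacker's expected payoff is (7/8)·(-4) + (1/8)·(-6) = -17/4.
If the defender plays Withdraw, the attacker's expected payoff is (7/8)·5 + (1/8)·(-4) = 31/8.
The defender minimizes the attacker's payoff; the smallest is -17/4, so the best response is Reinforce.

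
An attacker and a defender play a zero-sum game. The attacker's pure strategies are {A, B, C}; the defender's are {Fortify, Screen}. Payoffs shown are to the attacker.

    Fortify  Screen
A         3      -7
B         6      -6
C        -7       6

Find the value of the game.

-6/25

Row minima: A → -7, B → -6, C → -7; maximin = -6.
Column maxima: Fortify → 6, Screen → 6; minimax = 6.
-6 ≠ 6, so there is no saddle point; optimal play is mixed.
A is strictly dominated by B, so the attacker never plays it.
On the remaining 2×2 (B, C vs Fortify, Screen):
Let the attacker play B with probability p. Expected payoff against Fortify: 6p + (-7)(1−p) = 13p − 7; against Screen: (-6)p + 6(1−p) = −12p + 6.
Setting these equal: 13p − 7 = −12p + 6 ⇒ 25p = 13 ⇒ p = 13/25, and the value is (13)·(13/25) − 7 = -6/25.
For the defender: with q = P(Fortify), equating B's and C's payoffs gives 12q − 6 = −13q + 6 ⇒ q = 12/25.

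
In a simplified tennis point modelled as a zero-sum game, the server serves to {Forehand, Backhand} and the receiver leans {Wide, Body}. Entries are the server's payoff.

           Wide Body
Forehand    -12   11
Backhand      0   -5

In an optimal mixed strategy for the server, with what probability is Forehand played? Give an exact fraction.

Row minima: Forehand → -12, Backhand → -5; maximin = -5.
Column maxima: Wide → 0, Body → 11; minimax = 0.
-5 ≠ 0, so there is no saddle point; optimal play is mixed.
Let the server play Forehand with probability p. Expected payoff against Wide: (-12)p + 0(1−p) = −12p; against Body: 11p + (-5)(1−p) = 16p − 5.
Setting these equal: −12p = 16p − 5 ⇒ −28p = -5 ⇒ p = 5/28, and the value is (-12)·(5/28) = -15/7.
For the receiver: with q = P(Wide), equating Forehand's and Backhand's payoffs gives −23q + 11 = 5q − 5 ⇒ q = 4/7.

5/28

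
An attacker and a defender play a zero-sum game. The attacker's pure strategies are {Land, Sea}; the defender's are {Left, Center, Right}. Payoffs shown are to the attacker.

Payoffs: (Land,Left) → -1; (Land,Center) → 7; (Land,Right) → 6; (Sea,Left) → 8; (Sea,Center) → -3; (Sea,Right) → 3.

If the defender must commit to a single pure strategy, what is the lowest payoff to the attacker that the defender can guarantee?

6

Column maxima: Left → 8, Center → 7, Right → 6.
The smallest of these is 6.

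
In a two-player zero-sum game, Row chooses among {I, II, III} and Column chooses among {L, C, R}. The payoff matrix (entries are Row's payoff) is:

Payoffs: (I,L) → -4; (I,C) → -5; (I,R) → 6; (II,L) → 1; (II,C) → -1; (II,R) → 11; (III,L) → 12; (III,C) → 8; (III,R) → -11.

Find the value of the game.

Row minima: I → -5, II → -1, III → -11; maximin = -1.
Column maxima: L → 12, C → 8, R → 11; minimax = 8.
-1 ≠ 8, so there is no saddle point; optimal play is mixed.
I is strictly dominated by II, so Row never plays it.
L is strictly dominated by C (it gives Row strictly more in every row), so Column never plays it.
On the remaining 2×2 (II, III vs C, R):
Let Row play II with probability p. Expected payoff against C: (-1)p + 8(1−p) = −9p + 8; against R: 11p + (-11)(1−p) = 22p − 11.
Setting these equal: −9p + 8 = 22p − 11 ⇒ −31p = -19 ⇒ p = 19/31, and the value is (-9)·(19/31) + 8 = 77/31.
For Column: with q = P(C), equating II's and III's payoffs gives −12q + 11 = 19q − 11 ⇒ q = 22/31.

77/31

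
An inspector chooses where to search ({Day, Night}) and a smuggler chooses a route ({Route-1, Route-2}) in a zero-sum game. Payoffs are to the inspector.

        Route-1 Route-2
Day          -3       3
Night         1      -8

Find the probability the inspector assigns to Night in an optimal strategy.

2/5

Row minima: Day → -3, Night → -8; maximin = -3.
Column maxima: Route-1 → 1, Route-2 → 3; minimax = 1.
-3 ≠ 1, so there is no saddle point; optimal play is mixed.
Let the inspector play Day with probability p. Expected payoff against Route-1: (-3)p + 1(1−p) = −4p + 1; against Route-2: 3p + (-8)(1−p) = 11p − 8.
Setting these equal: −4p + 1 = 11p − 8 ⇒ −15p = -9 ⇒ p = 3/5, and the value is (-4)·(3/5) + 1 = -7/5.
For the smuggler: with q = P(Route-1), equating Day's and Night's payoffs gives −6q + 3 = 9q − 8 ⇒ q = 11/15.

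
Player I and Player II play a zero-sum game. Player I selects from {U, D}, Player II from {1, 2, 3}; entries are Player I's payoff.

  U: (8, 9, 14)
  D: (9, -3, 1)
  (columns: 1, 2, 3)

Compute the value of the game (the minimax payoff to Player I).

Row minima: U → 8, D → -3; maximin = 8.
Column maxima: 1 → 9, 2 → 9, 3 → 14; minimax = 9.
8 ≠ 9, so there is no saddle point; optimal play is mixed.
3 is strictly dominated by 2 (it gives Player I strictly more in every row), so Player II never plays it.
On the remaining 2×2 (U, D vs 1, 2):
Let Player I play U with probability p. Expected payoff against 1: 8p + 9(1−p) = −p + 9; against 2: 9p + (-3)(1−p) = 12p − 3.
Setting these equal: −p + 9 = 12p − 3 ⇒ −13p = -12 ⇒ p = 12/13, and the value is (-1)·(12/13) + 9 = 105/13.
For Player II: with q = P(1), equating U's and D's payoffs gives −q + 9 = 12q − 3 ⇒ q = 12/13.

105/13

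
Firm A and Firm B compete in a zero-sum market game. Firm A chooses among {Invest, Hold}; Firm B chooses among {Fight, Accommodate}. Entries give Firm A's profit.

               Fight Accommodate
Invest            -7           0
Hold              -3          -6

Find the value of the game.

-21/5

Row minima: Invest → -7, Hold → -6; maximin = -6.
Column maxima: Fight → -3, Accommodate → 0; minimax = -3.
-6 ≠ -3, so there is no saddle point; optimal play is mixed.
Let Firm A play Invest with probability p. Expected payoff against Fight: (-7)p + (-3)(1−p) = −4p − 3; against Accommodate: 0p + (-6)(1−p) = 6p − 6.
Setting these equal: −4p − 3 = 6p − 6 ⇒ −10p = -3 ⇒ p = 3/10, and the value is (-4)·(3/10) − 3 = -21/5.
For Firm B: with q = P(Fight), equating Invest's and Hold's payoffs gives −7q = 3q − 6 ⇒ q = 3/5.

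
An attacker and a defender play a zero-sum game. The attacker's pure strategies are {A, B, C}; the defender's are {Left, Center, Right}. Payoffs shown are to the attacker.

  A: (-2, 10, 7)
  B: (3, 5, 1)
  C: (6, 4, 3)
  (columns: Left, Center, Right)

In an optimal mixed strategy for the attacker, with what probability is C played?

Row minima: A → -2, B → 1, C → 3; maximin = 3.
Column maxima: Left → 6, Center → 10, Right → 7; minimax = 6.
3 ≠ 6, so there is no saddle point; optimal play is mixed.
Center is strictly dominated by Right (it gives the attacker strictly more in every row), so the defender never plays it.
With Center eliminated, B is strictly dominated by C (C gives the attacker strictly more in every remaining column), so the attacker never plays it.
On the remaining 2×2 (A, C vs Left, Right):
Let the attacker play A with probability p. Expected payoff against Left: (-2)p + 6(1−p) = −8p + 6; against Right: 7p + 3(1−p) = 4p + 3.
Setting these equal: −8p + 6 = 4p + 3 ⇒ −12p = -3 ⇒ p = 1/4, and the value is (-8)·(1/4) + 6 = 4.
For the defender: with q = P(Left), equating A's and C's payoffs gives −9q + 7 = 3q + 3 ⇒ q = 1/3.

3/4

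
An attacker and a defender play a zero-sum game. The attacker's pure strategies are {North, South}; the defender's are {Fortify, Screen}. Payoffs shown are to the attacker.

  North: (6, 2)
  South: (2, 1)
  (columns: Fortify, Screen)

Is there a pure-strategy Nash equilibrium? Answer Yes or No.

Row minima: North → 2, South → 1; maximin = 2.
Column maxima: Fortify → 6, Screen → 2; minimax = 2.
maximin = minimax = 2, so a saddle point exists.

Yes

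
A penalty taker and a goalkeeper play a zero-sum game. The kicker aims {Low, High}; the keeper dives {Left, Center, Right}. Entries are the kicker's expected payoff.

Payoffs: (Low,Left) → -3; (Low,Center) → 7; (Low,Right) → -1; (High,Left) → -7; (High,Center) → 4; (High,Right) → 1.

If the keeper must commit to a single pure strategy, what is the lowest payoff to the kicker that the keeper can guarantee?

Column maxima: Left → -3, Center → 7, Right → 1.
The smallest of these is -3.

-3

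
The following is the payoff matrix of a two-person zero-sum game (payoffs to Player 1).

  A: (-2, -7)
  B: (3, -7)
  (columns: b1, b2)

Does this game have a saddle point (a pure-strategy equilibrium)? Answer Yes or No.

Row minima: A → -7, B → -7; maximin = -7.
Column maxima: b1 → 3, b2 → -7; minimax = -7.
maximin = minimax = -7, so a saddle point exists.

Yes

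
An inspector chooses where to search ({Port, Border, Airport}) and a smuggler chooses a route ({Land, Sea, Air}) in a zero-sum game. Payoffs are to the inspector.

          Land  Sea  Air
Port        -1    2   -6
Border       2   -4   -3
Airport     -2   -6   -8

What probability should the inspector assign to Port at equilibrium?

1/9

Row minima: Port → -6, Border → -4, Airport → -8; maximin = -4.
Column maxima: Land → 2, Sea → 2, Air → -3; minimax = -3.
-4 ≠ -3, so there is no saddle point; optimal play is mixed.
Airport is strictly dominated by Port, so the inspector never plays it.
Land is strictly dominated by Air (it gives the inspector strictly more in every row), so the smuggler never plays it.
On the remaining 2×2 (Port, Border vs Sea, Air):
Let the inspector play Port with probability p. Expected payoff against Sea: 2p + (-4)(1−p) = 6p − 4; against Air: (-6)p + (-3)(1−p) = −3p − 3.
Setting these equal: 6p − 4 = −3p − 3 ⇒ 9p = 1 ⇒ p = 1/9, and the value is (6)·(1/9) − 4 = -10/3.
For the smuggler: with q = P(Sea), equating Port's and Border's payoffs gives 8q − 6 = −q − 3 ⇒ q = 1/3.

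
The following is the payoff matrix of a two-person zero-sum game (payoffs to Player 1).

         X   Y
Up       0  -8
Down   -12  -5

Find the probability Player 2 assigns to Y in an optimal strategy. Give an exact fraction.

Row minima: Up → -8, Down → -12; maximin = -8.
Column maxima: X → 0, Y → -5; minimax = -5.
-8 ≠ -5, so there is no saddle point; optimal play is mixed.
Let Player 1 play Up with probability p. Expected payoff against X: 0p + (-12)(1−p) = 12p − 12; against Y: (-8)p + (-5)(1−p) = −3p − 5.
Setting these equal: 12p − 12 = −3p − 5 ⇒ 15p = 7 ⇒ p = 7/15, and the value is (12)·(7/15) − 12 = -32/5.
For Player 2: with q = P(X), equating Up's and Down's payoffs gives 8q − 8 = −7q − 5 ⇒ q = 1/5.

4/5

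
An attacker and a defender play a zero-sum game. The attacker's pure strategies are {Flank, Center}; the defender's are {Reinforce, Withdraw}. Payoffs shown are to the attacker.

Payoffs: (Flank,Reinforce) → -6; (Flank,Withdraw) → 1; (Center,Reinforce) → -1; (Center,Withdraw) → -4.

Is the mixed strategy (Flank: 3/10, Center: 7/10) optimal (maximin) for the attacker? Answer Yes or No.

Yes

Against Reinforce this mix gives (3/10)·(-6) + (7/10)·(-1) = -5/2.
Against Withdraw this mix gives (3/10)·1 + (7/10)·(-4) = -5/2.
All of the defender's active replies (Reinforce, Withdraw) yield -5/2, and no column does worse for the attacker. The mix makes the defender indifferent and guarantees -5/2, so it is optimal.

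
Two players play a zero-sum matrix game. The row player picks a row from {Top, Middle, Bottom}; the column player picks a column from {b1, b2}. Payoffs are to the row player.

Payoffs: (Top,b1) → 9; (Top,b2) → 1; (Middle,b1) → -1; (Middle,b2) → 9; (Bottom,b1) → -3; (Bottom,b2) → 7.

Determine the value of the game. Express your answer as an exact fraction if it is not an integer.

41/9

Row minima: Top → 1, Middle → -1, Bottom → -3; maximin = 1.
Column maxima: b1 → 9, b2 → 9; minimax = 9.
1 ≠ 9, so there is no saddle point; optimal play is mixed.
Bottom is strictly dominated by Middle, so the row player never plays it.
On the remaining 2×2 (Top, Middle vs b1, b2):
Let the row player play Top with probability p. Expected payoff against b1: 9p + (-1)(1−p) = 10p − 1; against b2: 1p + 9(1−p) = −8p + 9.
Setting these equal: 10p − 1 = −8p + 9 ⇒ 18p = 10 ⇒ p = 5/9, and the value is (10)·(5/9) − 1 = 41/9.
For the column player: with q = P(b1), equating Top's and Middle's payoffs gives 8q + 1 = −10q + 9 ⇒ q = 4/9.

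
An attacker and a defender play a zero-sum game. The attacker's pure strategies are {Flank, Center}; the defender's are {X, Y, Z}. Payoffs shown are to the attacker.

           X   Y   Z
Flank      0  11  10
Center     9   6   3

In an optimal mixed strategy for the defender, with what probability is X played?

7/16

Row minima: Flank → 0, Center → 3; maximin = 3.
Column maxima: X → 9, Y → 11, Z → 10; minimax = 9.
3 ≠ 9, so there is no saddle point; optimal play is mixed.
Y is strictly dominated by Z (it gives the attacker strictly more in every row), so the defender never plays it.
On the remaining 2×2 (Flank, Center vs X, Z):
Let the attacker play Flank with probability p. Expected payoff against X: 0p + 9(1−p) = −9p + 9; against Z: 10p + 3(1−p) = 7p + 3.
Setting these equal: −9p + 9 = 7p + 3 ⇒ −16p = -6 ⇒ p = 3/8, and the value is (-9)·(3/8) + 9 = 45/8.
For the defender: with q = P(X), equating Flank's and Center's payoffs gives −10q + 10 = 6q + 3 ⇒ q = 7/16.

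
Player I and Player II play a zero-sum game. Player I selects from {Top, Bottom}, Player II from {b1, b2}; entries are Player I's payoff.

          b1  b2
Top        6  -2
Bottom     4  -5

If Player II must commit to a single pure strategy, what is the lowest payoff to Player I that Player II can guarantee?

Column maxima: b1 → 6, b2 → -2.
The smallest of these is -2.

-2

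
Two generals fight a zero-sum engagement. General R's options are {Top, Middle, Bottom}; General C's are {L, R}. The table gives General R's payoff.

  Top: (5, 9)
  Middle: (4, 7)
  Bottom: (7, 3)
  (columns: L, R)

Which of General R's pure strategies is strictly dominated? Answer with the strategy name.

Top gives a strictly higher payoff than Middle against every column: 5 > 4, 9 > 7.
So Middle is strictly dominated and General R never plays it.

Middle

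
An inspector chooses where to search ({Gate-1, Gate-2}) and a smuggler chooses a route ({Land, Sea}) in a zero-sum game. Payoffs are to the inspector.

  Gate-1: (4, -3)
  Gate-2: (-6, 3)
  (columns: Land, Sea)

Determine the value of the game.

-3/8

Row minima: Gate-1 → -3, Gate-2 → -6; maximin = -3.
Column maxima: Land → 4, Sea → 3; minimax = 3.
-3 ≠ 3, so there is no saddle point; optimal play is mixed.
Let the inspector play Gate-1 with probability p. Expected payoff against Land: 4p + (-6)(1−p) = 10p − 6; against Sea: (-3)p + 3(1−p) = −6p + 3.
Setting these equal: 10p − 6 = −6p + 3 ⇒ 16p = 9 ⇒ p = 9/16, and the value is (10)·(9/16) − 6 = -3/8.
For the smuggler: with q = P(Land), equating Gate-1's and Gate-2's payoffs gives 7q − 3 = −9q + 3 ⇒ q = 3/8.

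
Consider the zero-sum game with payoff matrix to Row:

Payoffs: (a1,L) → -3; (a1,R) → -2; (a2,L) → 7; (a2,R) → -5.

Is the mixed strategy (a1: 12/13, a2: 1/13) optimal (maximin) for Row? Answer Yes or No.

Yes

Against L this mix gives (12/13)·(-3) + (1/13)·7 = -29/13.
Against R this mix gives (12/13)·(-2) + (1/13)·(-5) = -29/13.
All of Column's active replies (L, R) yield -29/13, and no column does worse for Row. The mix makes Column indifferent and guarantees -29/13, so it is optimal.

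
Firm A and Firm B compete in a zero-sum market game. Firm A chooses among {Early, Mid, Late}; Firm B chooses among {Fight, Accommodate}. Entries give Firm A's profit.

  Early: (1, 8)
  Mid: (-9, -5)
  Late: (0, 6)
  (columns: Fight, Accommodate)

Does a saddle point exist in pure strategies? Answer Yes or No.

Yes

Row minima: Early → 1, Mid → -9, Late → 0; maximin = 1.
Column maxima: Fight → 1, Accommodate → 8; minimax = 1.
maximin = minimax = 1, so a saddle point exists.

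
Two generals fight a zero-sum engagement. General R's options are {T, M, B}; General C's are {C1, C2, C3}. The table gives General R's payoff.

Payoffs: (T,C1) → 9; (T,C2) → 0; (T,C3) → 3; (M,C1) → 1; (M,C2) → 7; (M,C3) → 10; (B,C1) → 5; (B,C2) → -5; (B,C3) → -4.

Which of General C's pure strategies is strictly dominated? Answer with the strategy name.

C3

C2 holds General R's payoff strictly below C3 in every row: 0 < 3, 7 < 10, -5 < -4.
So C3 is strictly dominated for General C.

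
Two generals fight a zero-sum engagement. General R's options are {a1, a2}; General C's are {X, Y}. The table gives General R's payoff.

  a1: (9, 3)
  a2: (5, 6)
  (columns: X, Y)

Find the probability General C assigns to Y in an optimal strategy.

Row minima: a1 → 3, a2 → 5; maximin = 5.
Column maxima: X → 9, Y → 6; minimax = 6.
5 ≠ 6, so there is no saddle point; optimal play is mixed.
Let General R play a1 with probability p. Expected payoff against X: 9p + 5(1−p) = 4p + 5; against Y: 3p + 6(1−p) = −3p + 6.
Setting these equal: 4p + 5 = −3p + 6 ⇒ 7p = 1 ⇒ p = 1/7, and the value is (4)·(1/7) + 5 = 39/7.
For General C: with q = P(X), equating a1's and a2's payoffs gives 6q + 3 = −q + 6 ⇒ q = 3/7.

4/7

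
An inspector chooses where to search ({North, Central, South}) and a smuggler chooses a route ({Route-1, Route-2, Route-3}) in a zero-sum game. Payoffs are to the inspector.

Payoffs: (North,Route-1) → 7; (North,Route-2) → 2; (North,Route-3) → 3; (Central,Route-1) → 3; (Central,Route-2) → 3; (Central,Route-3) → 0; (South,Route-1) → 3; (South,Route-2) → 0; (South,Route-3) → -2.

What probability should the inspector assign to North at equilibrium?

3/4

Row minima: North → 2, Central → 0, South → -2; maximin = 2.
Column maxima: Route-1 → 7, Route-2 → 3, Route-3 → 3; minimax = 3.
2 ≠ 3, so there is no saddle point; optimal play is mixed.
South is strictly dominated by North, so the inspector never plays it.
Route-1 is strictly dominated by Route-3 (it gives the inspector strictly more in every row), so the smuggler never plays it.
On the remaining 2×2 (North, Central vs Route-2, Route-3):
Let the inspector play North with probability p. Expected payoff against Route-2: 2p + 3(1−p) = −p + 3; against Route-3: 3p + 0(1−p) = 3p.
Setting these equal: −p + 3 = 3p ⇒ −4p = -3 ⇒ p = 3/4, and the value is (-1)·(3/4) + 3 = 9/4.
For the smuggler: with q = P(Route-2), equating North's and Central's payoffs gives −q + 3 = 3q ⇒ q = 3/4.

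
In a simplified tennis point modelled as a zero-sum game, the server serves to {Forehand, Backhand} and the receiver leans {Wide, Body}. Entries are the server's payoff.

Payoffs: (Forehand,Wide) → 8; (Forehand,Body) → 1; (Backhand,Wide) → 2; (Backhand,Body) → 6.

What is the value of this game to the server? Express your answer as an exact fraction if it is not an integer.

46/11

Row minima: Forehand → 1, Backhand → 2; maximin = 2.
Column maxima: Wide → 8, Body → 6; minimax = 6.
2 ≠ 6, so there is no saddle point; optimal play is mixed.
Let the server play Forehand with probability p. Expected payoff against Wide: 8p + 2(1−p) = 6p + 2; against Body: 1p + 6(1−p) = −5p + 6.
Setting these equal: 6p + 2 = −5p + 6 ⇒ 11p = 4 ⇒ p = 4/11, and the value is (6)·(4/11) + 2 = 46/11.
For the receiver: with q = P(Wide), equating Forehand's and Backhand's payoffs gives 7q + 1 = −4q + 6 ⇒ q = 5/11.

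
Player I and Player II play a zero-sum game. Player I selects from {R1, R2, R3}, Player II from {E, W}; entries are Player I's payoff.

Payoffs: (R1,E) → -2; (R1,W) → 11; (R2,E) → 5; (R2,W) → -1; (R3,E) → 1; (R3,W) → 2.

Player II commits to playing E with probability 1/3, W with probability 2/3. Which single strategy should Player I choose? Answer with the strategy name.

Expected payoff of R1: (1/3)·(-2) + (2/3)·11 = 20/3.
Expected payoff of R2: (1/3)·5 + (2/3)·(-1) = 1.
Expected payoff of R3: (1/3)·1 + (2/3)·2 = 5/3.
The largest is 20/3, so Player I's best response is R1.

R1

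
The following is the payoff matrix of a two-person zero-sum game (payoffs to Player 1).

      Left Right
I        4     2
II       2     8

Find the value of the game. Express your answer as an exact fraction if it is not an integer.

Row minima: I → 2, II → 2; maximin = 2.
Column maxima: Left → 4, Right → 8; minimax = 4.
2 ≠ 4, so there is no saddle point; optimal play is mixed.
Let Player 1 play I with probability p. Expected payoff against Left: 4p + 2(1−p) = 2p + 2; against Right: 2p + 8(1−p) = −6p + 8.
Setting these equal: 2p + 2 = −6p + 8 ⇒ 8p = 6 ⇒ p = 3/4, and the value is (2)·(3/4) + 2 = 7/2.
For Player 2: with q = P(Left), equating I's and II's payoffs gives 2q + 2 = −6q + 8 ⇒ q = 3/4.

7/2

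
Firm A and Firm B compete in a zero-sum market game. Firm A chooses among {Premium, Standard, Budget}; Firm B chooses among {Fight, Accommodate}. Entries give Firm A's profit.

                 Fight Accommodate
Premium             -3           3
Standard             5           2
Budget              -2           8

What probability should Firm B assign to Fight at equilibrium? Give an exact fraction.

Row minima: Premium → -3, Standard → 2, Budget → -2; maximin = 2.
Column maxima: Fight → 5, Accommodate → 8; minimax = 5.
2 ≠ 5, so there is no saddle point; optimal play is mixed.
Premium is strictly dominated by Budget, so Firm A never plays it.
On the remaining 2×2 (Standard, Budget vs Fight, Accommodate):
Let Firm A play Standard with probability p. Expected payoff against Fight: 5p + (-2)(1−p) = 7p − 2; against Accommodate: 2p + 8(1−p) = −6p + 8.
Setting these equal: 7p − 2 = −6p + 8 ⇒ 13p = 10 ⇒ p = 10/13, and the value is (7)·(10/13) − 2 = 44/13.
For Firm B: with q = P(Fight), equating Standard's and Budget's payoffs gives 3q + 2 = −10q + 8 ⇒ q = 6/13.

6/13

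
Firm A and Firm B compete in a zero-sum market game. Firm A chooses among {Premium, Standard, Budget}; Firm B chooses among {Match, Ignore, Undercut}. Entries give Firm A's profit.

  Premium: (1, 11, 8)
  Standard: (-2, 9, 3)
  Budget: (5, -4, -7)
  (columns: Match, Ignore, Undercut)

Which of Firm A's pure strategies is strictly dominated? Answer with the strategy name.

Standard

Premium gives a strictly higher payoff than Standard against every column: 1 > -2, 11 > 9, 8 > 3.
So Standard is strictly dominated and Firm A never plays it.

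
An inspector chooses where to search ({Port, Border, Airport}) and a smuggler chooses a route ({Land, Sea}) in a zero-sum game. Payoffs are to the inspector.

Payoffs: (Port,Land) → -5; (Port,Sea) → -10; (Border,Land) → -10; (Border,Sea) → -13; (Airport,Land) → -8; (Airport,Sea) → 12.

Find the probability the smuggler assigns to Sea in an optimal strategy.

Row minima: Port → -10, Border → -13, Airport → -8; maximin = -8.
Column maxima: Land → -5, Sea → 12; minimax = -5.
-8 ≠ -5, so there is no saddle point; optimal play is mixed.
Border is strictly dominated by Port, so the inspector never plays it.
On the remaining 2×2 (Port, Airport vs Land, Sea):
Let the inspector play Port with probability p. Expected payoff against Land: (-5)p + (-8)(1−p) = 3p − 8; against Sea: (-10)p + 12(1−p) = −22p + 12.
Setting these equal: 3p − 8 = −22p + 12 ⇒ 25p = 20 ⇒ p = 4/5, and the value is (3)·(4/5) − 8 = -28/5.
For the smuggler: with q = P(Land), equating Port's and Airport's payoffs gives 5q − 10 = −20q + 12 ⇒ q = 22/25.

3/25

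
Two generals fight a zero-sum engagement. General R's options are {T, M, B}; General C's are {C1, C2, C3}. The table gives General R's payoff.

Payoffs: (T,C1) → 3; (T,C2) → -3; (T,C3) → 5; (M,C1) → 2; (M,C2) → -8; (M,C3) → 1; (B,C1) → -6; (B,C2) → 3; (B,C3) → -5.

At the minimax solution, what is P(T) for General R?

3/5

Row minima: T → -3, M → -8, B → -6; maximin = -3.
Column maxima: C1 → 3, C2 → 3, C3 → 5; minimax = 3.
-3 ≠ 3, so there is no saddle point; optimal play is mixed.
M is strictly dominated by T, so General R never plays it.
With M eliminated, C3 is strictly dominated by C1 (it gives General R strictly more in every remaining row), so General C never plays it.
On the remaining 2×2 (T, B vs C1, C2):
Let General R play T with probability p. Expected payoff against C1: 3p + (-6)(1−p) = 9p − 6; against C2: (-3)p + 3(1−p) = −6p + 3.
Setting these equal: 9p − 6 = −6p + 3 ⇒ 15p = 9 ⇒ p = 3/5, and the value is (9)·(3/5) − 6 = -3/5.
For General C: with q = P(C1), equating T's and B's payoffs gives 6q − 3 = −9q + 3 ⇒ q = 2/5.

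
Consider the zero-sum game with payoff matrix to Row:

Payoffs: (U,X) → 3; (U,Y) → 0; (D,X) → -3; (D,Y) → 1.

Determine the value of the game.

Row minima: U → 0, D → -3; maximin = 0.
Column maxima: X → 3, Y → 1; minimax = 1.
0 ≠ 1, so there is no saddle point; optimal play is mixed.
Let Row play U with probability p. Expected payoff against X: 3p + (-3)(1−p) = 6p − 3; against Y: 0p + 1(1−p) = −p + 1.
Setting these equal: 6p − 3 = −p + 1 ⇒ 7p = 4 ⇒ p = 4/7, and the value is (6)·(4/7) − 3 = 3/7.
For Column: with q = P(X), equating U's and D's payoffs gives 3q = −4q + 1 ⇒ q = 1/7.

3/7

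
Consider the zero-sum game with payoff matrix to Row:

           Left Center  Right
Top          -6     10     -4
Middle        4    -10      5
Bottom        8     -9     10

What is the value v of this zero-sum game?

26/33

Row minima: Top → -6, Middle → -10, Bottom → -9; maximin = -6.
Column maxima: Left → 8, Center → 10, Right → 10; minimax = 8.
-6 ≠ 8, so there is no saddle point; optimal play is mixed.
Middle is strictly dominated by Bottom, so Row never plays it.
Right is strictly dominated by Left (it gives Row strictly more in every row), so Column never plays it.
On the remaining 2×2 (Top, Bottom vs Left, Center):
Let Row play Top with probability p. Expected payoff against Left: (-6)p + 8(1−p) = −14p + 8; against Center: 10p + (-9)(1−p) = 19p − 9.
Setting these equal: −14p + 8 = 19p − 9 ⇒ −33p = -17 ⇒ p = 17/33, and the value is (-14)·(17/33) + 8 = 26/33.
For Column: with q = P(Left), equating Top's and Bottom's payoffs gives −16q + 10 = 17q − 9 ⇒ q = 19/33.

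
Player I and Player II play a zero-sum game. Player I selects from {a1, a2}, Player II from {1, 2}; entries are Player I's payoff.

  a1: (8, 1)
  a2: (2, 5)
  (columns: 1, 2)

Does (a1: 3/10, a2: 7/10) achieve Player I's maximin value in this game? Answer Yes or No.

Yes

Against 1 this mix gives (3/10)·8 + (7/10)·2 = 19/5.
Against 2 this mix gives (3/10)·1 + (7/10)·5 = 19/5.
All of Player II's active replies (1, 2) yield 19/5, and no column does worse for Player I. The mix makes Player II indifferent and guarantees 19/5, so it is optimal.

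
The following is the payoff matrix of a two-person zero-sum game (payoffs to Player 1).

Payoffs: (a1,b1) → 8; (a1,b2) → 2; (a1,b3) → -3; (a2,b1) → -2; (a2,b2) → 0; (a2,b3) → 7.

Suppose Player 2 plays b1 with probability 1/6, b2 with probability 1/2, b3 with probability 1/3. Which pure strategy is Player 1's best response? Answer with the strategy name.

a2

Expected payoff of a1: (1/6)·8 + (1/2)·2 + (1/3)·(-3) = 4/3.
Expected payoff of a2: (1/6)·(-2) + (1/2)·0 + (1/3)·7 = 2.
The largest is 2, so Player 1's best response is a2.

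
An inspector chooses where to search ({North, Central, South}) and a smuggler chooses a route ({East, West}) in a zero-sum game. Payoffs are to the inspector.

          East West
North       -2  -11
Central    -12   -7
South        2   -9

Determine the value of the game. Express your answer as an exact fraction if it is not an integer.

Row minima: North → -11, Central → -12, South → -9; maximin = -9.
Column maxima: East → 2, West → -7; minimax = -7.
-9 ≠ -7, so there is no saddle point; optimal play is mixed.
North is strictly dominated by South, so the inspector never plays it.
On the remaining 2×2 (Central, South vs East, West):
Let the inspector play Central with probability p. Expected payoff against East: (-12)p + 2(1−p) = −14p + 2; against West: (-7)p + (-9)(1−p) = 2p − 9.
Setting these equal: −14p + 2 = 2p − 9 ⇒ −16p = -11 ⇒ p = 11/16, and the value is (-14)·(11/16) + 2 = -61/8.
For the smuggler: with q = P(East), equating Central's and South's payoffs gives −5q − 7 = 11q − 9 ⇒ q = 1/8.

-61/8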